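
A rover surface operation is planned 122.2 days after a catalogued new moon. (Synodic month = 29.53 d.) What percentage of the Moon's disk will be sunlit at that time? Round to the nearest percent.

18%

122.2/29.53 = 4.138 lunations, so 4 complete cycles and 4.08 d into the next.
The Moon has covered 4.08/29.53 of its cycle, so θ ≈ 360° × 4.08/29.53 = 49.7°.
cos 49.7° = 0.646, so f = (1 − 0.646)/2 = 0.177, so 18%.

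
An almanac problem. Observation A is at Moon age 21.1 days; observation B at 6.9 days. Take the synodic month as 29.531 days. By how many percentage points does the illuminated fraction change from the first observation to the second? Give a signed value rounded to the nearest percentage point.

-16 percentage points

First observation: θ = 360°·21.1/29.531 = 257.2°, so f = 0.611.
Second observation: θ = 84.1°, f = 0.449.
Δf = 0.449 − 0.611 = -0.162, i.e. -16 pp.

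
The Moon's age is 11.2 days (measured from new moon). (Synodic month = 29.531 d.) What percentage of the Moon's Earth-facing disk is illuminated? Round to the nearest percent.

The Moon has covered 11.2/29.531 of its cycle, so θ ≈ 360° × 11.2/29.531 = 136.5°.
Illuminated fraction = (1 − cos 136.5°)/2 = (1 − (-0.726))/2 ≈ 0.863, so 86%.

86%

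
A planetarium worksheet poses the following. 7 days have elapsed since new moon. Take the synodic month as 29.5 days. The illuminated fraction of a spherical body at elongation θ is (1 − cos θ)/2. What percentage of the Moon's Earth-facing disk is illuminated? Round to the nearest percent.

46%

The Moon has covered 7/29.5 of its cycle, so θ ≈ 360° × 7/29.5 = 85.4°.
With cos θ = 0.080, the lit fraction is (1 − 0.080)/2 ≈ 0.460, so 46%.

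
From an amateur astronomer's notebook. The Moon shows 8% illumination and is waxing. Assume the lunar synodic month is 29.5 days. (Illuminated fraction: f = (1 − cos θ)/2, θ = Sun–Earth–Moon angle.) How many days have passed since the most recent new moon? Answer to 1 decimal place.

2.7 days

Invert f = (1 − cos θ)/2 to get cos θ = 1 − 2(0.08) = 0.840, hence θ₀ = arccos 0.840 = 32.9°.
Before full moon the principal value applies: θ = 32.9°.
That fraction of the synodic month is 32.9/360 × 29.5 d ≈ 2.69 d.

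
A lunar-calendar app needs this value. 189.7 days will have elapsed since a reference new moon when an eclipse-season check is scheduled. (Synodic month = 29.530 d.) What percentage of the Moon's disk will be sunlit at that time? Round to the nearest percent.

94%

Reduce mod P: 189.7 − 6×29.530 = 12.52 d into the current lunation.
Elongation θ = 360° × 12.52/29.530 ≈ 152.6°.
With cos θ = (-0.888), the lit fraction is (1 − (-0.888))/2 ≈ 0.944, so 94%.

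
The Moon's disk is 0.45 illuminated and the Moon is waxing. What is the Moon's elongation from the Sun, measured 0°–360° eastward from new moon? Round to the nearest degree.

Invert f = (1 − cos θ)/2 to get cos θ = 1 − 2(0.45) = 0.100, hence θ₀ = arccos 0.100 = 84.3°.
Before full moon the principal value applies: θ = 84.3°.

84°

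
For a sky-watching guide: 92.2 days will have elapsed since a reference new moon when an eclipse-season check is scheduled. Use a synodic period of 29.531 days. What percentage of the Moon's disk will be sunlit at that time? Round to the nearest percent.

14%

92.2/29.531 = 3.122 lunations, so 3 complete cycles and 3.61 d into the next.
Elongation θ = 360° × 3.61/29.531 ≈ 44.0°.
With cos θ = 0.720, the lit fraction is (1 − 0.720)/2 ≈ 0.140, so 14%.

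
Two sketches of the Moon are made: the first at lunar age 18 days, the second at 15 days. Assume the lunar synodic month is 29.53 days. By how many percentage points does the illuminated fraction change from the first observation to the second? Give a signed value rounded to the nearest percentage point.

First observation: θ = 360°·18/29.53 = 219.4°, so f = 0.886.
Second observation: θ = 182.9°, f = 0.999.
Δf = 0.999 − 0.886 = +0.113, i.e. +11 pp.

+11 percentage points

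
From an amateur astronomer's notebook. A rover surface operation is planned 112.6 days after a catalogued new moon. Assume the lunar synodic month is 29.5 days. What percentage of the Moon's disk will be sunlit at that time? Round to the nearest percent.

30%

Reduce mod P: 112.6 − 3×29.5 = 24.10 d into the current lunation.
Phase angle: θ = 360°·(24.10 d)/(29.5 d) = 294.1°.
Illuminated fraction = (1 − cos 294.1°)/2 = (1 − 0.408)/2 ≈ 0.296, so 30%.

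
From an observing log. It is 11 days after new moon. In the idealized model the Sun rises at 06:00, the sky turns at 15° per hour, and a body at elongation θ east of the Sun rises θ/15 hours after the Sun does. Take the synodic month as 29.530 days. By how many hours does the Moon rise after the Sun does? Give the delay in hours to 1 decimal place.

Elongation θ = 360° × 11/29.530 ≈ 134.1°.
Delay after the Sun = 134.1° / (15°/h) ≈ 8.94 h.
So the Moon rises 8.94 h after the Sun.

8.9 h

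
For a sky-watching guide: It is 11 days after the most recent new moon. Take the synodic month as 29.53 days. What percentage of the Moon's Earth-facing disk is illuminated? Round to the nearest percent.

85%

Phase angle: θ = 360°·(11 d)/(29.53 d) = 134.1°.
cos 134.1° = (-0.696), so f = (1 − (-0.696))/2 = 0.848, so 85%.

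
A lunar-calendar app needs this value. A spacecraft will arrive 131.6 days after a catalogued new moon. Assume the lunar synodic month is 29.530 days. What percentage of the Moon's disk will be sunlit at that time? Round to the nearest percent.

98%

Reduce mod P: 131.6 − 4×29.530 = 13.48 d into the current lunation.
The Moon has covered 13.48/29.530 of its cycle, so θ ≈ 360° × 13.48/29.530 = 164.3°.
Illuminated fraction = (1 − cos 164.3°)/2 = (1 − (-0.963))/2 ≈ 0.981, so 98%.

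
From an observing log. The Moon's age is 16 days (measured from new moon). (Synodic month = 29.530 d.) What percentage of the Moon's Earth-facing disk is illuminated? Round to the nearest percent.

98%

The Moon has covered 16/29.530 of its cycle, so θ ≈ 360° × 16/29.530 = 195.1°.
With cos θ = (-0.966), the lit fraction is (1 − (-0.966))/2 ≈ 0.983, so 98%.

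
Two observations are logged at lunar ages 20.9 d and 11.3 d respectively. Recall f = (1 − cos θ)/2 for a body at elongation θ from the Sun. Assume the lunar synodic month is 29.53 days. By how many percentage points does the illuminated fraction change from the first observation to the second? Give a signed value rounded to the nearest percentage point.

+24 pp

First observation: θ = 360°·20.9/29.53 = 254.8°, so f = 0.631.
Second observation: θ = 137.8°, f = 0.870.
Δf = 0.870 − 0.631 = +0.239, i.e. +24 pp.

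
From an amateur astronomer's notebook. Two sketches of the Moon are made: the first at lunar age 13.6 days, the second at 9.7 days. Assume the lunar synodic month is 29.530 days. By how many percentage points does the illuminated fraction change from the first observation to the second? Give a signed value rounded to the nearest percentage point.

θ₁ = 360° × 13.6/29.530 = 165.8°, f₁ = (1 − cos θ₁)/2 = 0.985.
θ₂ = 360° × 9.7/29.530 = 118.3°, f₂ = (1 − cos θ₂)/2 = 0.737.
Change = f₂ − f₁ = -0.248 → -25 percentage points.

-25 percentage points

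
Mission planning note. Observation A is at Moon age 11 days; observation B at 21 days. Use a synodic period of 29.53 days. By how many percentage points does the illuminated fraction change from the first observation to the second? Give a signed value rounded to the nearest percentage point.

-23 pp

First observation: θ = 360°·11/29.53 = 134.1°, so f = 0.848.
Second observation: θ = 256.0°, f = 0.621.
Δf = 0.621 − 0.848 = -0.227, i.e. -23 pp.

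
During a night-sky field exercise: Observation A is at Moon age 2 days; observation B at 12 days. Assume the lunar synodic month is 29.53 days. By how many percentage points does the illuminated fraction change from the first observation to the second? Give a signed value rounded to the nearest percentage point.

First observation: θ = 360°·2/29.53 = 24.4°, so f = 0.045.
Second observation: θ = 146.3°, f = 0.916.
Δf = 0.916 − 0.045 = +0.871, i.e. +87 pp.

+87 percentage points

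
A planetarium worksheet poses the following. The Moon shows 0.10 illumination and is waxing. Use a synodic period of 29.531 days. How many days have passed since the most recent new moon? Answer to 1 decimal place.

Invert f = (1 − cos θ)/2 to get cos θ = 1 − 2(0.10) = 0.800, hence θ₀ = arccos 0.800 = 36.9°.
Before full moon the principal value applies: θ = 36.9°.
At 360°/29.531 d per day, 36.9° corresponds to 3.02 days.

3.0 days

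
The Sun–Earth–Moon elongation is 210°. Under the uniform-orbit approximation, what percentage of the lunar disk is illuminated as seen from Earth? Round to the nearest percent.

93%

Half-versine of 210°: (1 − (-0.866))/2 = 0.933, i.e. 93%.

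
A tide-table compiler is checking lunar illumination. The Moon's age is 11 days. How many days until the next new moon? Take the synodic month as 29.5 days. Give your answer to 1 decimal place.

18.5 days

The next new moon completes the synodic month: 29.5 − 11 = 18.500 days.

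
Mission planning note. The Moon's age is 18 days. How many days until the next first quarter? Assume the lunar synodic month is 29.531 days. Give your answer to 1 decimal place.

First quarter occurs at elongation 90°, i.e. at age 29.531 × 90/360 = 7.383 d.
Already past this cycle's first quarter; the next is at 7.383 + 29.531 = 36.914 d, so 36.914 − 18 = 18.914 days.

18.9 days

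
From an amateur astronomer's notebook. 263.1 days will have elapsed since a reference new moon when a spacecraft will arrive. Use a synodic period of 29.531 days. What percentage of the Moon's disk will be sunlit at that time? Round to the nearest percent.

263.1/29.531 = 8.909 lunations, so 8 complete cycles and 26.85 d into the next.
Phase angle: θ = 360°·(26.85 d)/(29.531 d) = 327.3°.
Illuminated fraction = (1 − cos 327.3°)/2 = (1 − 0.842)/2 ≈ 0.079, so 8%.

8%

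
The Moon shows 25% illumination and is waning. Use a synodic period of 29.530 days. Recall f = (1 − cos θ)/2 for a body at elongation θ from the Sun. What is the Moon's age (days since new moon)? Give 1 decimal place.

24.6 days

From f = (1 − cos θ)/2: cos θ = 1 − 2×0.25 = 0.500; arccos → 60.0°.
Waning ⇒ past full, so θ = 360° − 60.0° = 300.0°.
That fraction of the synodic month is 300.0/360 × 29.530 d ≈ 24.61 d.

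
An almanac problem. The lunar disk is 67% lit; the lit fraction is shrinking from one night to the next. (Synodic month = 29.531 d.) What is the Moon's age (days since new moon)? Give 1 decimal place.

20.5 days

From f = (1 − cos θ)/2: cos θ = 1 − 2×0.67 = -0.340; arccos → 109.9°.
Since the Moon is past full (waning), take the reflex angle: θ = 360° − 109.9° = 250.1°.
Age = 29.531 × 250.1°/360° ≈ 20.52 days.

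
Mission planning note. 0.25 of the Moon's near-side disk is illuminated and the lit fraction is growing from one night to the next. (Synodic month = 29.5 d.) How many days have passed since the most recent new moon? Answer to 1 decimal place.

From f = (1 − cos θ)/2: cos θ = 1 − 2×0.25 = 0.500; arccos → 60.0°.
Waxing ⇒ before full, so θ = 60.0°.
At 360°/29.5 d per day, 60.0° corresponds to 4.92 days.

4.9 days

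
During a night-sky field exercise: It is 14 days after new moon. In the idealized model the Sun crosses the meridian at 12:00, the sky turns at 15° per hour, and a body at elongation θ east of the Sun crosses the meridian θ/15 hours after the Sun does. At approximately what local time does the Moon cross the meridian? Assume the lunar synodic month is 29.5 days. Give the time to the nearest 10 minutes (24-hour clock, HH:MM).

Phase angle: θ = 360°·(14 d)/(29.5 d) = 170.8°.
The Moon trails the Sun by θ/15 = 170.8/15 ≈ 11.39 hours.
12:00 + 11.390 h ≈ 23:23 → 23:20 to the nearest ten minutes.

23:20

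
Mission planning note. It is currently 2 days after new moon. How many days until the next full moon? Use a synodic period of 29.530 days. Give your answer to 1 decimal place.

Full moon is 0.5 of the way through the cycle: age 0.5 × 29.530 = 14.765 d.
That is 14.765 − 2 = 12.765 days ahead.

12.8 days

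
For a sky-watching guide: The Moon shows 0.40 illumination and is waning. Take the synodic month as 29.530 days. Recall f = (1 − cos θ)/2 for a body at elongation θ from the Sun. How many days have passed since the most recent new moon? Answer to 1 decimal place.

23.1 days

Invert f = (1 − cos θ)/2 to get cos θ = 1 − 2(0.40) = 0.200, hence θ₀ = arccos 0.200 = 78.5°.
A waning Moon lies in 180°–360°, so θ = 360° − 78.5° = 281.5°.
At 360°/29.530 d per day, 281.5° corresponds to 23.09 days.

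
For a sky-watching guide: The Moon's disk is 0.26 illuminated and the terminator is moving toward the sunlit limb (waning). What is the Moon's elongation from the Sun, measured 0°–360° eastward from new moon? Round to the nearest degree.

Invert f = (1 − cos θ)/2 to get cos θ = 1 − 2(0.26) = 0.480, hence θ₀ = arccos 0.480 = 61.3°.
Since the Moon is past full (waning), take the reflex angle: θ = 360° − 61.3° = 298.7°.

299°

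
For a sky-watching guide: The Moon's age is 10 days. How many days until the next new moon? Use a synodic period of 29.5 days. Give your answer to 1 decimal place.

19.5 days

The next new moon completes the synodic month: 29.5 − 10 = 19.500 days.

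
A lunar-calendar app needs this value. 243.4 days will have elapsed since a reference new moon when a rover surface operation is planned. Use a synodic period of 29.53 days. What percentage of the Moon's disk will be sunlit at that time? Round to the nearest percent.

243.4/29.53 = 8.242 lunations, so 8 complete cycles and 7.16 d into the next.
Elongation θ = 360° × 7.16/29.53 ≈ 87.3°.
cos 87.3° = 0.047, so f = (1 − 0.047)/2 = 0.476, so 48%.

48%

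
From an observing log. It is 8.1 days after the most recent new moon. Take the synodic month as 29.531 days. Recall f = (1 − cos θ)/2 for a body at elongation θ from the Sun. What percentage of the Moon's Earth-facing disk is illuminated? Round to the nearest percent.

58%

Phase angle: θ = 360°·(8.1 d)/(29.531 d) = 98.7°.
With cos θ = (-0.152), the lit fraction is (1 − (-0.152))/2 ≈ 0.576, so 58%.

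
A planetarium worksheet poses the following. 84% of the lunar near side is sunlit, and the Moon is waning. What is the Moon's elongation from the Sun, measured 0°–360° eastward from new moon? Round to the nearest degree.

227°

Invert f = (1 − cos θ)/2 to get cos θ = 1 − 2(0.84) = -0.680, hence θ₀ = arccos -0.680 = 132.8°.
A waning Moon lies in 180°–360°, so θ = 360° − 132.8° = 227.2°.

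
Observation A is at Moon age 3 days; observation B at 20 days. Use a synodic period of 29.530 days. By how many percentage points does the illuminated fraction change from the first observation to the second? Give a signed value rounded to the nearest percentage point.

θ₁ = 360° × 3/29.530 = 36.6°, f₁ = (1 − cos θ₁)/2 = 0.098.
θ₂ = 360° × 20/29.530 = 243.8°, f₂ = (1 − cos θ₂)/2 = 0.721.
Change = f₂ − f₁ = +0.622 → +62 percentage points.

+62 pp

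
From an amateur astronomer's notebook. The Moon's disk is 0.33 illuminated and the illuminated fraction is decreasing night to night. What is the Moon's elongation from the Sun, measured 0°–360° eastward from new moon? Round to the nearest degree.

290°

From f = (1 − cos θ)/2: cos θ = 1 − 2×0.33 = 0.340; arccos → 70.1°.
A waning Moon lies in 180°–360°, so θ = 360° − 70.1° = 289.9°.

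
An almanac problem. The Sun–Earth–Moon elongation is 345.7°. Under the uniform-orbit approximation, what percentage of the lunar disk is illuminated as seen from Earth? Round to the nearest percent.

cos 345.7° = 0.969, so f = (1 − 0.969)/2 = 0.015, i.e. 2%.

2%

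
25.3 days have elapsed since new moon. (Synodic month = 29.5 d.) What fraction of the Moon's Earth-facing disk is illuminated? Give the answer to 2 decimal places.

The Moon has covered 25.3/29.5 of its cycle, so θ ≈ 360° × 25.3/29.5 = 308.7°.
With cos θ = 0.626, the lit fraction is (1 − 0.626)/2 ≈ 0.187.

0.19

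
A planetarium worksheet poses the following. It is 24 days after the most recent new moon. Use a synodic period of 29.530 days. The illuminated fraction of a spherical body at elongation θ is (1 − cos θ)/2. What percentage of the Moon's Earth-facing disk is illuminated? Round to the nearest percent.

31%

The Moon has covered 24/29.530 of its cycle, so θ ≈ 360° × 24/29.530 = 292.6°.
Illuminated fraction = (1 − cos 292.6°)/2 = (1 − 0.384)/2 ≈ 0.308, so 31%.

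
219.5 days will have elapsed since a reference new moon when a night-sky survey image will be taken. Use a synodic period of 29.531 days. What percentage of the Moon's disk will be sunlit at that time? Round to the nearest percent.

96%

219.5 d spans 7 complete synodic months (7 × 29.531 = 206.72 d) plus 12.78 d.
Elongation θ = 360° × 12.78/29.531 ≈ 155.8°.
Illuminated fraction = (1 − cos 155.8°)/2 = (1 − (-0.912))/2 ≈ 0.956, so 96%.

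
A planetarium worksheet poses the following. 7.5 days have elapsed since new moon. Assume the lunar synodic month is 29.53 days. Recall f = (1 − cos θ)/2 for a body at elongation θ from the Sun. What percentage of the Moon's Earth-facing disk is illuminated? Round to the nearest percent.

51%

The Moon has covered 7.5/29.53 of its cycle, so θ ≈ 360° × 7.5/29.53 = 91.4°.
Illuminated fraction = (1 − cos 91.4°)/2 = (1 − (-0.025))/2 ≈ 0.512, so 51%.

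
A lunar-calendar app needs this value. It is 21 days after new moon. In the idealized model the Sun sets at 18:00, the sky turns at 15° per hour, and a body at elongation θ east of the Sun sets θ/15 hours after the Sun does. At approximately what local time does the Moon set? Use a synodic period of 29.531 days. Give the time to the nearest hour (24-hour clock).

11:00

Phase angle: θ = 360°·(21 d)/(29.531 d) = 256.0°.
At 15° of sky rotation per hour, 256.0° corresponds to a 17.07 h lag.
18:00 + 17.07 h ≈ 11:04 → 11:00 to the nearest hour.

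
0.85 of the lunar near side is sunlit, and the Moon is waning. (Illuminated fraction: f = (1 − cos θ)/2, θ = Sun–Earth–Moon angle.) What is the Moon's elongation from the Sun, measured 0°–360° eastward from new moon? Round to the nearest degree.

226°

Invert f = (1 − cos θ)/2 to get cos θ = 1 − 2(0.85) = -0.700, hence θ₀ = arccos -0.700 = 134.4°.
Since the Moon is past full (waning), take the reflex angle: θ = 360° − 134.4° = 225.6°.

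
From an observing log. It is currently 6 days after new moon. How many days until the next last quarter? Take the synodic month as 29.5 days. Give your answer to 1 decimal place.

16.1 days

Last quarter occurs at elongation 270°, i.e. at age 29.5 × 270/360 = 22.125 d.
So 16.125 days remain (22.125 − 6).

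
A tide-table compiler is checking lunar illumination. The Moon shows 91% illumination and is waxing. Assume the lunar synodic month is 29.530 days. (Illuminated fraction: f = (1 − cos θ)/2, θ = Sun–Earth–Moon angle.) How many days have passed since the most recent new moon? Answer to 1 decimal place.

11.9 days

From f = (1 − cos θ)/2: cos θ = 1 − 2×0.91 = -0.820; arccos → 145.1°.
The Moon is waxing (0°–180°), so θ = 145.1° directly.
At 360°/29.530 d per day, 145.1° corresponds to 11.90 days.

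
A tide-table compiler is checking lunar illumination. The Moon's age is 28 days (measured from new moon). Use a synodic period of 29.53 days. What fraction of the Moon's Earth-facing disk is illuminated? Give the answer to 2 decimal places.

0.03

Phase angle: θ = 360°·(28 d)/(29.53 d) = 341.3°.
cos 341.3° = 0.947, so f = (1 − 0.947)/2 = 0.026.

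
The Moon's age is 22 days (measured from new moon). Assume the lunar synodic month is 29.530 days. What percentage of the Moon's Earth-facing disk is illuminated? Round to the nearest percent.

52%

Elongation θ = 360° × 22/29.530 ≈ 268.2°.
Illuminated fraction = (1 − cos 268.2°)/2 = (1 − (-0.031))/2 ≈ 0.516, so 52%.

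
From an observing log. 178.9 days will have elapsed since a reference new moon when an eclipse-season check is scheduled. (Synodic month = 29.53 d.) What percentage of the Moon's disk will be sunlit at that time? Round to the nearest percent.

3%

178.9/29.53 = 6.058 lunations, so 6 complete cycles and 1.72 d into the next.
The Moon has covered 1.72/29.53 of its cycle, so θ ≈ 360° × 1.72/29.53 = 21.0°.
Illuminated fraction = (1 − cos 21.0°)/2 = (1 − 0.934)/2 ≈ 0.033, so 3%.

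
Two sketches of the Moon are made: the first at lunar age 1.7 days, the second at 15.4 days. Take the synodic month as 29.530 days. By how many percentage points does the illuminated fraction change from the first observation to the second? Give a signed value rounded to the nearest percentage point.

θ₁ = 360° × 1.7/29.530 = 20.7°, f₁ = (1 − cos θ₁)/2 = 0.032.
θ₂ = 360° × 15.4/29.530 = 187.7°, f₂ = (1 − cos θ₂)/2 = 0.995.
Change = f₂ − f₁ = +0.963 → +96 percentage points.

+96 percentage points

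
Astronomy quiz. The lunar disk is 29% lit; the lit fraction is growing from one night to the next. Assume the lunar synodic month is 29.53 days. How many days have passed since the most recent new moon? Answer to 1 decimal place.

5.3 days

From f = (1 − cos θ)/2: cos θ = 1 − 2×0.29 = 0.420; arccos → 65.2°.
Waxing ⇒ before full, so θ = 65.2°.
Age = 29.53 × 65.2°/360° ≈ 5.35 days.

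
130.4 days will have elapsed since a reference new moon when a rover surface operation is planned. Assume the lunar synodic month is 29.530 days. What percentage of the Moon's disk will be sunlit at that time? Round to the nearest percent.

93%

130.4 d spans 4 complete synodic months (4 × 29.530 = 118.12 d) plus 12.28 d.
The Moon has covered 12.28/29.530 of its cycle, so θ ≈ 360° × 12.28/29.530 = 149.7°.
With cos θ = (-0.863), the lit fraction is (1 − (-0.863))/2 ≈ 0.932, so 93%.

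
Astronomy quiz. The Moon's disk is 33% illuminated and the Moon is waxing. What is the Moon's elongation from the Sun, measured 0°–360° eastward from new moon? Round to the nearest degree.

Invert f = (1 − cos θ)/2 to get cos θ = 1 − 2(0.33) = 0.340, hence θ₀ = arccos 0.340 = 70.1°.
The Moon is waxing (0°–180°), so θ = 70.1° directly.

70°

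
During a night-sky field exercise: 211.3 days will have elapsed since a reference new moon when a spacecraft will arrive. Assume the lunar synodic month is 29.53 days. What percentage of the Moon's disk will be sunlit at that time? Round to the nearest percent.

22%

211.3 d spans 7 complete synodic months (7 × 29.53 = 206.71 d) plus 4.59 d.
The Moon has covered 4.59/29.53 of its cycle, so θ ≈ 360° × 4.59/29.53 = 56.0°.
cos 56.0° = 0.560, so f = (1 − 0.560)/2 = 0.220, so 22%.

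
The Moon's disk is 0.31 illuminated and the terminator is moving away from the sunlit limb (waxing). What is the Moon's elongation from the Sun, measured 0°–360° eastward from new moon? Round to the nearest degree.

68°

From f = (1 − cos θ)/2: cos θ = 1 − 2×0.31 = 0.380; arccos → 67.7°.
Before full moon the principal value applies: θ = 67.7°.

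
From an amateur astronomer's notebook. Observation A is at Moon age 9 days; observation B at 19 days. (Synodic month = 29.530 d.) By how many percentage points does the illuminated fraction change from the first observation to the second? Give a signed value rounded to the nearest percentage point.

+14 percentage points

θ₁ = 360° × 9/29.530 = 109.7°, f₁ = (1 − cos θ₁)/2 = 0.669.
θ₂ = 360° × 19/29.530 = 231.6°, f₂ = (1 − cos θ₂)/2 = 0.810.
Change = f₂ − f₁ = +0.142 → +14 percentage points.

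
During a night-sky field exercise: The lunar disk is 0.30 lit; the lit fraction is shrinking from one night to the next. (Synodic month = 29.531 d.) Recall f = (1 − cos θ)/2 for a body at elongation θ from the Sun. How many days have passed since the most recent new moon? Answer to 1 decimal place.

Invert f = (1 − cos θ)/2 to get cos θ = 1 − 2(0.30) = 0.400, hence θ₀ = arccos 0.400 = 66.4°.
A waning Moon lies in 180°–360°, so θ = 360° − 66.4° = 293.6°.
That fraction of the synodic month is 293.6/360 × 29.531 d ≈ 24.08 d.

24.1 days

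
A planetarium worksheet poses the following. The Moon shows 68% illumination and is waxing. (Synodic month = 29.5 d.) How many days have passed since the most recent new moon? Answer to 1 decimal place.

9.1 days

From f = (1 − cos θ)/2: cos θ = 1 − 2×0.68 = -0.360; arccos → 111.1°.
Waxing ⇒ before full, so θ = 111.1°.
At 360°/29.5 d per day, 111.1° corresponds to 9.10 days.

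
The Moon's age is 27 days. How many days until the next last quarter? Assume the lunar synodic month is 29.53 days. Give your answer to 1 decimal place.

24.7 days

Last quarter occurs at elongation 270°, i.e. at age 29.53 × 270/360 = 22.148 d.
This lunation's last quarter (22.148 d) has passed, so add one period: 51.678 − 27 = 24.678 days.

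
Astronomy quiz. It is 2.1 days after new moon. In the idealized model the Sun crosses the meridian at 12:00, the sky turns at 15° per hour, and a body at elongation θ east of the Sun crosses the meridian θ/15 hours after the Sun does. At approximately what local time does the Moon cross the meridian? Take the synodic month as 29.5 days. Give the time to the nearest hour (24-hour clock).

Phase angle: θ = 360°·(2.1 d)/(29.5 d) = 25.6°.
Delay after the Sun = 25.6° / (15°/h) ≈ 1.71 h.
12:00 + 1.71 h ≈ 13:43 → 14:00 to the nearest hour.

14:00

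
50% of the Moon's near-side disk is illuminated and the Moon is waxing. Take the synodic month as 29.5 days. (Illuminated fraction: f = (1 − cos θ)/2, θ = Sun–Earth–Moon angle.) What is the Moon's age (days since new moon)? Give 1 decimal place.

7.4 days

From f = (1 − cos θ)/2: cos θ = 1 − 2×0.50 = 0.000; arccos → 90.0°.
Before full moon the principal value applies: θ = 90.0°.
That fraction of the synodic month is 90.0/360 × 29.5 d ≈ 7.38 d.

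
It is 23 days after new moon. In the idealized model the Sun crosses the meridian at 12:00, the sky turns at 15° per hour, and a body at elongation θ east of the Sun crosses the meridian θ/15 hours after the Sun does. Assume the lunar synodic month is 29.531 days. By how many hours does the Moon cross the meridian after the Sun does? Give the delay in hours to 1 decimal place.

Elongation θ = 360° × 23/29.531 ≈ 280.4°.
Delay after the Sun = 280.4° / (15°/h) ≈ 18.69 h.
So the Moon crosses the meridian 18.69 h after the Sun.

18.7 h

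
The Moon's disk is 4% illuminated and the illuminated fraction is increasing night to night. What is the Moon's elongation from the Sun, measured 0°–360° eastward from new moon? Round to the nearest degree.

23°

Invert f = (1 − cos θ)/2 to get cos θ = 1 − 2(0.04) = 0.920, hence θ₀ = arccos 0.920 = 23.1°.
The Moon is waxing (0°–180°), so θ = 23.1° directly.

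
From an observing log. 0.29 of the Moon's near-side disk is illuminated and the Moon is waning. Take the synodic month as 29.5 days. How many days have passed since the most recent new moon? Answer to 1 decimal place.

Invert f = (1 − cos θ)/2 to get cos θ = 1 − 2(0.29) = 0.420, hence θ₀ = arccos 0.420 = 65.2°.
Since the Moon is past full (waning), take the reflex angle: θ = 360° − 65.2° = 294.8°.
Age = 29.5 × 294.8°/360° ≈ 24.16 days.

24.2 days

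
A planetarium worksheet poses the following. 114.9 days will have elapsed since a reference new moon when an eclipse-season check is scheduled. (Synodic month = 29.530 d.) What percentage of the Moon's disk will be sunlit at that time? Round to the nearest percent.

114.9/29.530 = 3.891 lunations, so 3 complete cycles and 26.31 d into the next.
The Moon has covered 26.31/29.530 of its cycle, so θ ≈ 360° × 26.31/29.530 = 320.7°.
With cos θ = 0.774, the lit fraction is (1 − 0.774)/2 ≈ 0.113, so 11%.

11%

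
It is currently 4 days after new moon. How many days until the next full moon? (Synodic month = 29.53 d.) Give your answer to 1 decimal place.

Full moon is 0.5 of the way through the cycle: age 0.5 × 29.53 = 14.765 d.
That is 14.765 − 4 = 10.765 days ahead.

10.8 days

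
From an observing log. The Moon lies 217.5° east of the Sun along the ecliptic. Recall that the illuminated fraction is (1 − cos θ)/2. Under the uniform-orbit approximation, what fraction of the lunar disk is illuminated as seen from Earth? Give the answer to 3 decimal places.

0.897

f = (1 − cos 217.5°)/2 = (1 − (-0.793))/2 ≈ 0.897.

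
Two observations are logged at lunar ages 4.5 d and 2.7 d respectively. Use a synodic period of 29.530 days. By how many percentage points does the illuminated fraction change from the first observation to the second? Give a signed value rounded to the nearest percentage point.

θ₁ = 360° × 4.5/29.530 = 54.9°, f₁ = (1 − cos θ₁)/2 = 0.212.
θ₂ = 360° × 2.7/29.530 = 32.9°, f₂ = (1 − cos θ₂)/2 = 0.080.
Change = f₂ − f₁ = -0.132 → -13 percentage points.

-13 percentage points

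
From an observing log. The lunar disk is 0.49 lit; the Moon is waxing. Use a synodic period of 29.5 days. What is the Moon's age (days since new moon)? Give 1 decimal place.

7.3 days

cos θ = 1 − 2f = 0.020, giving a principal value of 88.9°.
Waxing ⇒ before full, so θ = 88.9°.
At 360°/29.5 d per day, 88.9° corresponds to 7.28 days.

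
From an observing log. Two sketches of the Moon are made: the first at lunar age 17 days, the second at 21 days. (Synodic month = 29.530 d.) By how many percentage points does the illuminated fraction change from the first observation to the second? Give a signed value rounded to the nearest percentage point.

-32 pp

First observation: θ = 360°·17/29.530 = 207.2°, so f = 0.945.
Second observation: θ = 256.0°, f = 0.621.
Δf = 0.621 − 0.945 = -0.324, i.e. -32 pp.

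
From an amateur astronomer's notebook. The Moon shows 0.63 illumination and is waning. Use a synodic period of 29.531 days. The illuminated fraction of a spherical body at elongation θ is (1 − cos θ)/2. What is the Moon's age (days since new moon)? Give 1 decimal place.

Invert f = (1 − cos θ)/2 to get cos θ = 1 − 2(0.63) = -0.260, hence θ₀ = arccos -0.260 = 105.1°.
Waning ⇒ past full, so θ = 360° − 105.1° = 254.9°.
Age = 29.531 × 254.9°/360° ≈ 20.91 days.

20.9 days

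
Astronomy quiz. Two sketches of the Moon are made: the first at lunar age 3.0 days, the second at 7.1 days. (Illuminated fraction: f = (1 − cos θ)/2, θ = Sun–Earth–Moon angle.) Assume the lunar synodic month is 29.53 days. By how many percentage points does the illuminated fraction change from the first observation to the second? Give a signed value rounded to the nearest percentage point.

+37 percentage points

First observation: θ = 360°·3.0/29.53 = 36.6°, so f = 0.098.
Second observation: θ = 86.6°, f = 0.470.
Δf = 0.470 − 0.098 = +0.372, i.e. +37 pp.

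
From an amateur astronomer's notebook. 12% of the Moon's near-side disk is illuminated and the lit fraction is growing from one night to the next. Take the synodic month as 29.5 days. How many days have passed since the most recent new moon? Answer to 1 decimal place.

3.3 days

Invert f = (1 − cos θ)/2 to get cos θ = 1 − 2(0.12) = 0.760, hence θ₀ = arccos 0.760 = 40.5°.
The Moon is waxing (0°–180°), so θ = 40.5° directly.
Age = 29.5 × 40.5°/360° ≈ 3.32 days.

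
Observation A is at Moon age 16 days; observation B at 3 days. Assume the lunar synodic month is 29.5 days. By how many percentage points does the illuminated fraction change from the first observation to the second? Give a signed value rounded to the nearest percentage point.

-88 pp

First observation: θ = 360°·16/29.5 = 195.3°, so f = 0.982.
Second observation: θ = 36.6°, f = 0.099.
Δf = 0.099 − 0.982 = -0.884, i.e. -88 pp.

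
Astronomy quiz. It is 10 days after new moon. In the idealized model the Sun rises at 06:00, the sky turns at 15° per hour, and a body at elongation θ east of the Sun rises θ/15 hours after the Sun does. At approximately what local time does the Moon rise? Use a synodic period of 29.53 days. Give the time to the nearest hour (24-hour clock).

14:00

Elongation θ = 360° × 10/29.53 ≈ 121.9°.
Delay after the Sun = 121.9° / (15°/h) ≈ 8.13 h.
06:00 + 8.13 h ≈ 14:08 → 14:00 to the nearest hour.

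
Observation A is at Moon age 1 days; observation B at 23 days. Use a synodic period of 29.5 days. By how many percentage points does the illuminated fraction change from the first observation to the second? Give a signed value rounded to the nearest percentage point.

+40 pp

θ₁ = 360° × 1/29.5 = 12.2°, f₁ = (1 − cos θ₁)/2 = 0.011.
θ₂ = 360° × 23/29.5 = 280.7°, f₂ = (1 − cos θ₂)/2 = 0.407.
Change = f₂ − f₁ = +0.396 → +40 percentage points.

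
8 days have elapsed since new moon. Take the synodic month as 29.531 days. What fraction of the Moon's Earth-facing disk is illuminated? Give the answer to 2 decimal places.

0.57

The Moon has covered 8/29.531 of its cycle, so θ ≈ 360° × 8/29.531 = 97.5°.
With cos θ = (-0.131), the lit fraction is (1 − (-0.131))/2 ≈ 0.565.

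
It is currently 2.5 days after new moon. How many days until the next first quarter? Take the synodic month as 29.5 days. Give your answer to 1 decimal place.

4.9 days

First quarter occurs at elongation 90°, i.e. at age 29.5 × 90/360 = 7.375 d.
That is 7.375 − 2.5 = 4.875 days ahead.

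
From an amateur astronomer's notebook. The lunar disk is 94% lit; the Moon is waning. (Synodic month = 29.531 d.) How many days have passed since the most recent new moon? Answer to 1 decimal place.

Invert f = (1 − cos θ)/2 to get cos θ = 1 − 2(0.94) = -0.880, hence θ₀ = arccos -0.880 = 151.6°.
A waning Moon lies in 180°–360°, so θ = 360° − 151.6° = 208.4°.
That fraction of the synodic month is 208.4/360 × 29.531 d ≈ 17.09 d.

17.1 days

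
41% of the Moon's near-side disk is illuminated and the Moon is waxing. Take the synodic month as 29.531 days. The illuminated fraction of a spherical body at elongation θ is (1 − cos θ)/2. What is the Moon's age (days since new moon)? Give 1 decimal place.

6.5 days

cos θ = 1 − 2f = 0.180, giving a principal value of 79.6°.
Waxing ⇒ before full, so θ = 79.6°.
Age = 29.531 × 79.6°/360° ≈ 6.53 days.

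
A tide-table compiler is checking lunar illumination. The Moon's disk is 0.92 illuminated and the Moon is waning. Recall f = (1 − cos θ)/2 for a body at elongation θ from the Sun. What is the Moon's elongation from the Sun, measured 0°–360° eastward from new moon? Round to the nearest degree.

From f = (1 − cos θ)/2: cos θ = 1 − 2×0.92 = -0.840; arccos → 147.1°.
Since the Moon is past full (waning), take the reflex angle: θ = 360° − 147.1° = 212.9°.

213°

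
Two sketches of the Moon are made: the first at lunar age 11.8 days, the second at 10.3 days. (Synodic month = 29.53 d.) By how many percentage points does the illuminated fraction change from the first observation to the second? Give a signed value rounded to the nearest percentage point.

θ₁ = 360° × 11.8/29.53 = 143.9°, f₁ = (1 − cos θ₁)/2 = 0.904.
θ₂ = 360° × 10.3/29.53 = 125.6°, f₂ = (1 − cos θ₂)/2 = 0.791.
Change = f₂ − f₁ = -0.113 → -11 percentage points.

-11 percentage points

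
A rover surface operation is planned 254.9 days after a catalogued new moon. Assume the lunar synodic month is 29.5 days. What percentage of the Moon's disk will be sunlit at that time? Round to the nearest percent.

254.9/29.5 = 8.641 lunations, so 8 complete cycles and 18.90 d into the next.
Elongation θ = 360° × 18.90/29.5 ≈ 230.6°.
cos 230.6° = (-0.634), so f = (1 − (-0.634))/2 = 0.817, so 82%.

82%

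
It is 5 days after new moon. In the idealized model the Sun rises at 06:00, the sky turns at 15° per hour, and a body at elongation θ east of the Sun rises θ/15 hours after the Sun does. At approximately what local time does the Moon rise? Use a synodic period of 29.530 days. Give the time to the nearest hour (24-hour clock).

10:00

Phase angle: θ = 360°·(5 d)/(29.530 d) = 61.0°.
The Moon trails the Sun by θ/15 = 61.0/15 ≈ 4.06 hours.
06:00 + 4.06 h ≈ 10:04 → 10:00 to the nearest hour.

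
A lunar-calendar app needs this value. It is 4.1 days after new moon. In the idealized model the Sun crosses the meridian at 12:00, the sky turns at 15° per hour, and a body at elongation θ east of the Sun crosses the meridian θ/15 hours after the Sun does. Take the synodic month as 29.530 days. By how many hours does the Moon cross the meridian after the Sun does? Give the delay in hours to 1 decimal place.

Elongation θ = 360° × 4.1/29.530 ≈ 50.0°.
Delay after the Sun = 50.0° / (15°/h) ≈ 3.33 h.
So the Moon crosses the meridian 3.33 h after the Sun.

3.3 h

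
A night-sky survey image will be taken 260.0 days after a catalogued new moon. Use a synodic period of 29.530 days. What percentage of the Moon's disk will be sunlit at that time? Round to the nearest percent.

Reduce mod P: 260.0 − 8×29.530 = 23.76 d into the current lunation.
Phase angle: θ = 360°·(23.76 d)/(29.530 d) = 289.7°.
Illuminated fraction = (1 − cos 289.7°)/2 = (1 − 0.336)/2 ≈ 0.332, so 33%.

33%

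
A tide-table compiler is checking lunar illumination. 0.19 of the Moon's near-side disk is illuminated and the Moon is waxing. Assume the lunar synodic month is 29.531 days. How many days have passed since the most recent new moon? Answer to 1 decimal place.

4.2 days

Invert f = (1 − cos θ)/2 to get cos θ = 1 − 2(0.19) = 0.620, hence θ₀ = arccos 0.620 = 51.7°.
Before full moon the principal value applies: θ = 51.7°.
Age = 29.531 × 51.7°/360° ≈ 4.24 days.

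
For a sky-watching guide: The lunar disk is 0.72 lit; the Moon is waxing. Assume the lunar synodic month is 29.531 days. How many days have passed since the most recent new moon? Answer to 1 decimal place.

9.5 days

cos θ = 1 − 2f = -0.440, giving a principal value of 116.1°.
Waxing ⇒ before full, so θ = 116.1°.
That fraction of the synodic month is 116.1/360 × 29.531 d ≈ 9.52 d.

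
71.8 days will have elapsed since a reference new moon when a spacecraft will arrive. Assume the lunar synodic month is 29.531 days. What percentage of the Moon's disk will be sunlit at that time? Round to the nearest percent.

95%

Reduce mod P: 71.8 − 2×29.531 = 12.74 d into the current lunation.
Elongation θ = 360° × 12.74/29.531 ≈ 155.3°.
With cos θ = (-0.908), the lit fraction is (1 − (-0.908))/2 ≈ 0.954, so 95%.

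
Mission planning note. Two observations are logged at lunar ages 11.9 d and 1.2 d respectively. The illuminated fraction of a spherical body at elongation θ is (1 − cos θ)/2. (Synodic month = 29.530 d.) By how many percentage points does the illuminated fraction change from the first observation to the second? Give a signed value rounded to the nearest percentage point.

-89 percentage points

First observation: θ = 360°·11.9/29.530 = 145.1°, so f = 0.910.
Second observation: θ = 14.6°, f = 0.016.
Δf = 0.016 − 0.910 = -0.894, i.e. -89 pp.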